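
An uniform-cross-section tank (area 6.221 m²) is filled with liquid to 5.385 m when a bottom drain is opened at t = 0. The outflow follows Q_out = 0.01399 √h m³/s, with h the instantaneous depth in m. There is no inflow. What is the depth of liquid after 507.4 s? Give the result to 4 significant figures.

3.063 m

With no inflow, A dh/dt = −0.01399 √h.
Separate and integrate: 2(√h − √h₀) = −(0.01399/A) t.
√h = √5.385 − 0.01399·507.4/(2·6.221) = 2.32056 − 0.570529 = 1.75003.
h = 1.75003² = 3.06261 m.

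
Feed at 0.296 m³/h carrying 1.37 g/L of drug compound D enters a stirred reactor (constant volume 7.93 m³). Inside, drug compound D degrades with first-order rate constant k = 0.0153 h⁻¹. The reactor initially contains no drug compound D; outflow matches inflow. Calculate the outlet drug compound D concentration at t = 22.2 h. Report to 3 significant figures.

0.670 g/L

V dC/dt = Q(C_in − C) − k V C.
This is linear with rate a = Q/V + k = 0.052627 h⁻¹.
C_ss = Q C_in/(Q + kV) = 0.97170 g/L; C(t) = C_ss + (C₀ − C_ss) e^(−a t).
C(22.2) = 0.97170 + (-0.97170)·e^(−0.052627·22.2) = 0.97170 + (-0.97170)·0.31089 = 0.66961 g/L.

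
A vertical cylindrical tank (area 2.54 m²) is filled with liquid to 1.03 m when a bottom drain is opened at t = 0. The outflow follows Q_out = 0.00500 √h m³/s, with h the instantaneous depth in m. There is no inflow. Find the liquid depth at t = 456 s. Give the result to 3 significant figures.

0.320 m

Accumulation of liquid (constant cross-section A): A dh/dt = −0.00500 √h.
∫ h^(−1/2) dh = −(0.00500/A) ∫ dt, giving 2√h = 2√h₀ − (0.00500/A) t.
√h = √1.03 − 0.00500·456/(2·2.54) = 1.0149 − 0.44882 = 0.56607.
h = 0.56607² = 0.32044 m.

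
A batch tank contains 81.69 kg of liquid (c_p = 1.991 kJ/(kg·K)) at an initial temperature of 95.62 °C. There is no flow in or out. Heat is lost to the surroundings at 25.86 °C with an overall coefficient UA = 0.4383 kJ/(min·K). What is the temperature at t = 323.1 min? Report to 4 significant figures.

55.07 °C

Lumped-capacitance energy balance: M c_p dT/dt = UA(T_amb − T).
dT/dt = (T_ss − T)/τ with T_ss = T_amb = 25.8600 °C, τ = M c_p/UA = 81.69·1.991/0.4383 = 371.081 min.
T approaches T_ss exponentially: T(t) = T_ss + (T₀ − T_ss) e^(−t/τ).
T(323.1) = 25.8600 + (69.7600)·0.418659 = 55.0656 °C.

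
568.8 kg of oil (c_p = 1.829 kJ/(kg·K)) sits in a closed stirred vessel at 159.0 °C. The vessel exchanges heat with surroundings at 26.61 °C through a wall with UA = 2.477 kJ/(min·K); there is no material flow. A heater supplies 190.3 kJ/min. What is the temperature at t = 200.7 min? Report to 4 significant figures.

Lumped-capacitance energy balance: M c_p dT/dt = UA(T_amb − T) + Q̇.
dT/dt = (T_ss − T)/τ with T_ss = T_amb + Q̇/UA = 26.61 + 190.3/2.477 = 103.437 °C, τ = M c_p/UA = 568.8·1.829/2.477 = 419.998 min.
T approaches T_ss exponentially: T(t) = T_ss + (T₀ − T_ss) e^(−t/τ).
T(200.7) = 103.437 + (55.5632)·0.620109 = 137.892 °C.

137.9 °C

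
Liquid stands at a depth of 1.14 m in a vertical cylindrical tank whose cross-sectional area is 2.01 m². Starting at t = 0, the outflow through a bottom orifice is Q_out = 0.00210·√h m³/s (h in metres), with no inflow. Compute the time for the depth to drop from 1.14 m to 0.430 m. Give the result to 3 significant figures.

With no inflow, A dh/dt = −0.00210 √h.
This is separable: 2 d(√h)/dt = −0.00210/A, so √h = √h₀ − (0.00210/(2A)) t.
t = 2A(√h₀ − √h)/0.00210 = 2·2.01·(√1.14 − √0.430)/0.00210
  = 4.0200 × (1.0677 − 0.65574) / 0.00210 = 788.62 s.

789 s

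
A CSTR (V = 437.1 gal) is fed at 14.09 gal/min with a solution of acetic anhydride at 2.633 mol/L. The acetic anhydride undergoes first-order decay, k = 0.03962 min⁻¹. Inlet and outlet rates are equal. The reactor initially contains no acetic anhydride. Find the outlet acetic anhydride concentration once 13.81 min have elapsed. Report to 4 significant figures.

V dC/dt = Q(C_in − C) − k V C.
dC/dt = (Q/V) C_in − (Q/V + k) C; effective rate a = Q/V + k = 0.0322352 + 0.03962 = 0.0718552 min⁻¹.
C_ss = Q C_in/(Q + kV) = 1.18120 mol/L; C(t) = C_ss + (C₀ − C_ss) e^(−a t).
C(13.81) = 1.18120 + (-1.18120)·e^(−0.0718552·13.81) = 1.18120 + (-1.18120)·0.370716 = 0.743310 mol/L.

0.7433 mol/L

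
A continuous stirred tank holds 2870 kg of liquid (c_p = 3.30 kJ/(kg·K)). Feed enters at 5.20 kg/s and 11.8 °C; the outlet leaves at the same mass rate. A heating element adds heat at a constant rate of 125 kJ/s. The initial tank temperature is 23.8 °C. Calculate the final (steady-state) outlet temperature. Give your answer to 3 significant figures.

M c_p dT/dt = ṁ c_p (T_in − T) + Q̇.
At steady state dT/dt = 0 ⇒ T_ss = T_in + Q̇/(ṁ c_p) = 11.8 + 125/(5.20·3.30) = 19.084 °C.

19.1 °C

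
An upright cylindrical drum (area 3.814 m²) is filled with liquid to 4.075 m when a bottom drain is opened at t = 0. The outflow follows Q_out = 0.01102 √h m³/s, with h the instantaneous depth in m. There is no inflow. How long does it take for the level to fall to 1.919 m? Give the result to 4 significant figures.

438.4 s

Accumulation of liquid (constant cross-section A): A dh/dt = −0.01102 √h.
This is separable: 2 d(√h)/dt = −0.01102/A, so √h = √h₀ − (0.01102/(2A)) t.
t = 2A(√h₀ − √h)/0.01102 = 2·3.814·(√4.075 − √1.919)/0.01102
  = 7.62800 × (2.01866 − 1.38528) / 0.01102 = 438.425 s.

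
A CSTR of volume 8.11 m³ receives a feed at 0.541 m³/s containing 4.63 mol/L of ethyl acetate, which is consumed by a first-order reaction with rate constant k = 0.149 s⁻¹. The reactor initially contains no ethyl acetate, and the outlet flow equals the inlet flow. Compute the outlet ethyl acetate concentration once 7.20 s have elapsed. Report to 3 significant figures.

Species balance: V dC/dt = Q C_in − Q C − k V C.
This is linear with rate a = Q/V + k = 0.21571 s⁻¹.
C_ss = Q C_in/(Q + kV) = 1.4318 mol/L; C(t) = C_ss + (C₀ − C_ss) e^(−a t).
C(7.20) = 1.4318 + (-1.4318)·e^(−0.21571·7.20) = 1.4318 + (-1.4318)·0.21159 = 1.1289 mol/L.

1.13 mol/L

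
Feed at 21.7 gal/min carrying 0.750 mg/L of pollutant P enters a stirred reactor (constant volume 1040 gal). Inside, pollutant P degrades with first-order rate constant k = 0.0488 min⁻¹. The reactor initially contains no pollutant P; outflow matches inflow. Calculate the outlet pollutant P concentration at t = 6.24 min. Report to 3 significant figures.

V dC/dt = Q(C_in − C) − k V C.
This is linear with rate a = Q/V + k = 0.069665 min⁻¹.
C_ss = Q C_in/(Q + kV) = 0.22463 mg/L; C(t) = C_ss + (C₀ − C_ss) e^(−a t).
C(6.24) = 0.22463 + (-0.22463)·e^(−0.069665·6.24) = 0.22463 + (-0.22463)·0.64745 = 0.079194 mg/L.

0.0792 mg/L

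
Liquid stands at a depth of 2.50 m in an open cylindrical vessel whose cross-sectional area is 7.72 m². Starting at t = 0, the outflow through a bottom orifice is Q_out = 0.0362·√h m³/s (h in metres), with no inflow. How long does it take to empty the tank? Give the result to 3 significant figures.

With no inflow, A dh/dt = −0.0362 √h.
This is separable: 2 d(√h)/dt = −0.0362/A, so √h = √h₀ − (0.0362/(2A)) t.
Tank is empty when √h = 0: t_empty = 2A√h₀/0.0362.
t_empty = 2·7.72·√2.50/0.0362 = 15.440·1.5811/0.0362 = 674.39 s.

674 s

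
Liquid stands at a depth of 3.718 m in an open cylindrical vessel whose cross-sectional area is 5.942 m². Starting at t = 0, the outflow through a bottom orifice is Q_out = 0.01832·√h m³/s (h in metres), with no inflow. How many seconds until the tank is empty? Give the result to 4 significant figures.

With no inflow, A dh/dt = −0.01832 √h.
Separate and integrate: 2(√h − √h₀) = −(0.01832/A) t.
Set h = 0: 2√h₀ = (0.01832/A) t_empty ⇒ t_empty = 2A√h₀/0.01832.
t_empty = 2·5.942·√3.718/0.01832 = 11.8840·1.92821/0.01832 = 1250.81 s.

1251 s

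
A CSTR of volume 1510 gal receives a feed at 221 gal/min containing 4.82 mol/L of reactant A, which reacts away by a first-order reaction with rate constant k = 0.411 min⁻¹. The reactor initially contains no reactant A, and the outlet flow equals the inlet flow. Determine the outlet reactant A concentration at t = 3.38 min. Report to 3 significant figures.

V dC/dt = Q(C_in − C) − k V C.
dC/dt = (Q/V) C_in − (Q/V + k) C; effective rate a = Q/V + k = 0.14636 + 0.411 = 0.55736 min⁻¹.
C_ss = Q C_in/(Q + kV) = 1.2657 mol/L; C(t) = C_ss + (C₀ − C_ss) e^(−a t).
C(3.38) = 1.2657 + (-1.2657)·e^(−0.55736·3.38) = 1.2657 + (-1.2657)·0.15200 = 1.0733 mol/L.

1.07 mol/L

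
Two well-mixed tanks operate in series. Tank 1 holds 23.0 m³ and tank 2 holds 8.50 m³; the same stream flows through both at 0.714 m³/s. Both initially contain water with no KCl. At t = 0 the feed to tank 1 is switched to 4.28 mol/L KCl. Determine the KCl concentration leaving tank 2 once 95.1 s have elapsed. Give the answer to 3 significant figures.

3.93 mol/L

Each tank obeys Vᵢ dCᵢ/dt = Q(Cᵢ₋₁ − Cᵢ), so τᵢ = Vᵢ/Q.
τ₁ = 23.0/0.714 = 32.213 s; τ₂ = 8.50/0.714 = 11.905 s.
Tank 1: C₁ = C_in(1 − e^(−t/τ₁)). Tank 2 (τ₁ ≠ τ₂): C₂ = C_in[1 − (τ₁ e^(−t/τ₁) − τ₂ e^(−t/τ₂))/(τ₁ − τ₂)].
At t = 95.1: e^(−t/τ₁) = 0.052223, e^(−t/τ₂) = 0.00033938.
C₂ = 4.28·[1 − (32.213·0.052223 − 11.905·0.00033938)/(20.308)] = 4.28·0.91736 = 3.9263 mol/L.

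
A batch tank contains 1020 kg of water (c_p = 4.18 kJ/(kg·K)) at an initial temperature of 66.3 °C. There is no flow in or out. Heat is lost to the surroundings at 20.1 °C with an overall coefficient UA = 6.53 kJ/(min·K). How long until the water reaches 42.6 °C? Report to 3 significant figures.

Lumped-capacitance energy balance: M c_p dT/dt = UA(T_amb − T).
τ = M c_p/UA = 652.92 min; T_ss = T_amb = 20.100 °C.
T(t) = T_ss + (T₀ − T_ss)e^(−t/τ); set T = 42.6:
t = −τ ln[(T − T_ss)/(T₀ − T_ss)] = −652.92 · ln(0.48701) = 469.76 min.

470 min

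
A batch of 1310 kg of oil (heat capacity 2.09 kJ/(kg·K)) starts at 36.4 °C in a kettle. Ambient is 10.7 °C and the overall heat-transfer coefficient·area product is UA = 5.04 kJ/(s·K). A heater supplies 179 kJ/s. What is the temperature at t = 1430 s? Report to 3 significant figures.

M c_p dT/dt = −UA(T − T_amb) + Q̇.
dT/dt = (T_ss − T)/τ with T_ss = T_amb + Q̇/UA = 10.7 + 179/5.04 = 46.216 °C, τ = M c_p/UA = 1310·2.09/5.04 = 543.23 s.
This is linear first-order; T(t) = T_ss + (T₀ − T_ss) e^(−t/τ).
T(1430) = 46.216 + (-9.8159)·0.071907 = 45.510 °C.

45.5 °C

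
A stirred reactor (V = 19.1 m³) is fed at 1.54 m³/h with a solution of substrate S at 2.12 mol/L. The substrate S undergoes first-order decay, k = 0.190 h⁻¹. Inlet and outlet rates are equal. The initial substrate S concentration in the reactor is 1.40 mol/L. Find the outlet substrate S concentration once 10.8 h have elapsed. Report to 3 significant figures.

0.673 mol/L

Accumulation = in − out − consumed: V dC/dt = Q C_in − Q C − k V C.
dC/dt = (Q/V) C_in − (Q/V + k) C; effective rate a = Q/V + k = 0.080628 + 0.190 = 0.27063 h⁻¹.
C_ss = Q C_in/(Q + kV) = 0.63161 mol/L; C(t) = C_ss + (C₀ − C_ss) e^(−a t).
C(10.8) = 0.63161 + (0.76839)·e^(−0.27063·10.8) = 0.63161 + (0.76839)·0.053784 = 0.67294 mol/L.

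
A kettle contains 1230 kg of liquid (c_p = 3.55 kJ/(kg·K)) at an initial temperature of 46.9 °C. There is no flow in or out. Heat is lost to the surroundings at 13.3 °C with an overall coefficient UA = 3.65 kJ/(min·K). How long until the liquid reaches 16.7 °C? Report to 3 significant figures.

2740 min

Unsteady energy balance on the tank contents: M c_p dT/dt = −UA(T − T_amb).
τ = M c_p/UA = 1196.3 min; T_ss = T_amb = 13.300 °C.
T(t) = T_ss + (T₀ − T_ss)e^(−t/τ); set T = 16.7:
t = −τ ln[(T − T_ss)/(T₀ − T_ss)] = −1196.3 · ln(0.10119) = 2740.4 min.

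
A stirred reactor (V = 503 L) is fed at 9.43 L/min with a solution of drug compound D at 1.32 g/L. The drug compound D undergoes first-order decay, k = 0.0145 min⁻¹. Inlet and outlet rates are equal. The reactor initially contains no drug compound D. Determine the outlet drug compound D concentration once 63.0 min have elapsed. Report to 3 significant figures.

Accumulation = in − out − consumed: V dC/dt = Q C_in − Q C − k V C.
This is linear with rate a = Q/V + k = 0.033248 min⁻¹.
C_ss = Q C_in/(Q + kV) = 0.74432 g/L; C(t) = C_ss + (C₀ − C_ss) e^(−a t).
C(63.0) = 0.74432 + (-0.74432)·e^(−0.033248·63.0) = 0.74432 + (-0.74432)·0.12312 = 0.65268 g/L.

0.653 g/L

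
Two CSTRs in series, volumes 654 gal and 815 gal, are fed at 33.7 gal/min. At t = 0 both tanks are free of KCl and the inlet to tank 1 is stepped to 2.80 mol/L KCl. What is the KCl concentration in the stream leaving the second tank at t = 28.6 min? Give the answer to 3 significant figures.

1.06 mol/L

Species balance on tank i: dCᵢ/dt = (Cᵢ₋₁ − Cᵢ)/τᵢ with τᵢ = Vᵢ/Q.
τ₁ = 654/33.7 = 19.407 min; τ₂ = 815/33.7 = 24.184 min.
Solving the cascade with C₁(0)=C₂(0)=0 gives C₂(t) = C_in[1 − (τ₁ e^(−t/τ₁) − τ₂ e^(−t/τ₂))/(τ₁ − τ₂)].
At t = 28.6: e^(−t/τ₁) = 0.22907, e^(−t/τ₂) = 0.30648.
C₂ = 2.80·[1 − (19.407·0.22907 − 24.184·0.30648)/(-4.7774)] = 2.80·0.37907 = 1.0614 mol/L.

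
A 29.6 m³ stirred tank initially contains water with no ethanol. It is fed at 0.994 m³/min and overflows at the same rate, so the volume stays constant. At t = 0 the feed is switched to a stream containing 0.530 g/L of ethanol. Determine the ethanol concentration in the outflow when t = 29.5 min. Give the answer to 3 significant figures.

0.333 g/L

Mass balance on the solute (V constant): V dC/dt = Q(C_in − C).
So dC/dt = (C_in − C)/τ with τ = V/Q = 29.6/0.994 = 29.779 min.
Solution: C(t) = C_in + (C₀ − C_in) e^(−t/τ).
C(29.5) = 0.530 + (0 − 0.530)·e^(−29.5/29.779) = 0.530 + (-0.53000)·0.37134 = 0.33319 g/L.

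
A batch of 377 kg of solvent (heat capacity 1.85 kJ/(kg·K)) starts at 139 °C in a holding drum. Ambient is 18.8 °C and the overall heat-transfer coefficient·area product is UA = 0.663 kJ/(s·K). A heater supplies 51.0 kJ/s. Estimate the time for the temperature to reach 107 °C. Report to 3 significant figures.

1410 s

First-law balance (no shaft work): M c_p dT/dt = −UA(T − T_amb) + Q̇.
τ = M c_p/UA = 1052.0 s; T_ss = T_amb + Q̇/UA = 18.8 + 51.0/0.663 = 95.723 °C.
T(t) = T_ss + (T₀ − T_ss)e^(−t/τ); set T = 107:
t = −τ ln[(T − T_ss)/(T₀ − T_ss)] = −1052.0 · ln(0.26058) = 1414.7 s.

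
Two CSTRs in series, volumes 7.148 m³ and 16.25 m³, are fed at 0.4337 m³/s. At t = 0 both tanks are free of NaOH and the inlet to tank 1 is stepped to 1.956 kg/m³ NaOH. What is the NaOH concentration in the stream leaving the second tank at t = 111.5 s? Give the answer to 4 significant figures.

1.780 kg/m³

Species balance on tank i: dCᵢ/dt = (Cᵢ₋₁ − Cᵢ)/τᵢ with τᵢ = Vᵢ/Q.
τ₁ = 7.148/0.4337 = 16.4814 s; τ₂ = 16.25/0.4337 = 37.4683 s.
Solving the cascade with C₁(0)=C₂(0)=0 gives C₂(t) = C_in[1 − (τ₁ e^(−t/τ₁) − τ₂ e^(−t/τ₂))/(τ₁ − τ₂)].
At t = 111.5: e^(−t/τ₁) = 0.00115323, e^(−t/τ₂) = 0.0510041.
C₂ = 1.956·[1 − (16.4814·0.00115323 − 37.4683·0.0510041)/(-20.9869)] = 1.956·0.909847 = 1.77966 kg/m³.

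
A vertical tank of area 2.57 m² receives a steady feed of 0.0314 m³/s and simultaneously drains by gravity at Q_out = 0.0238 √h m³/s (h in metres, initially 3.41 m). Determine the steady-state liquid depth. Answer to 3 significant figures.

A dh/dt = Q_in − 0.0238 √h. Steady state requires inflow = outflow:
Q_in = 0.0238 √h_ss ⇒ √h_ss = 0.0314/0.0238 = 1.3193.
h_ss = 1.3193² = 1.7406 m. (Since h₀ = 3.41 m > h_ss, the level will fall toward this value.)

1.74 m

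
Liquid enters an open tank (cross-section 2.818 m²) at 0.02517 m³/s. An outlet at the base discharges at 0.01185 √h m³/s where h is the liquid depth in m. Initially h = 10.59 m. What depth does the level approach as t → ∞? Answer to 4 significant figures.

A dh/dt = Q_in − 0.01185 √h. Steady state requires inflow = outflow:
Q_in = 0.01185 √h_ss ⇒ √h_ss = 0.02517/0.01185 = 2.12405.
h_ss = 2.12405² = 4.51159 m. (Since h₀ = 10.59 m > h_ss, the level will fall toward this value.)

4.512 m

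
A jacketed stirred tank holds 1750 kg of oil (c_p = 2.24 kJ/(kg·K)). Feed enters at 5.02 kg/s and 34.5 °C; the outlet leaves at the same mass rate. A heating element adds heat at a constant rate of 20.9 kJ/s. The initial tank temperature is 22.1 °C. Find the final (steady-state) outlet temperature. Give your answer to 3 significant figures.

M c_p dT/dt = ṁ c_p (T_in − T) + Q̇.
At steady state dT/dt = 0 ⇒ T_ss = T_in + Q̇/(ṁ c_p) = 34.5 + 20.9/(5.02·2.24) = 36.359 °C.

36.4 °C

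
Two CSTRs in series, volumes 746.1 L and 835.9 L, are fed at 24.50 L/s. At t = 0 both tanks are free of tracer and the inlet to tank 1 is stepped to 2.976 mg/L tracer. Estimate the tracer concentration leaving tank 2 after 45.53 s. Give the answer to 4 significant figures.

Species balance on tank i: dCᵢ/dt = (Cᵢ₋₁ − Cᵢ)/τᵢ with τᵢ = Vᵢ/Q.
τ₁ = 746.1/24.50 = 30.4531 s; τ₂ = 835.9/24.50 = 34.1184 s.
Solving the cascade with C₁(0)=C₂(0)=0 gives C₂(t) = C_in[1 − (τ₁ e^(−t/τ₁) − τ₂ e^(−t/τ₂))/(τ₁ − τ₂)].
At t = 45.53: e^(−t/τ₁) = 0.224229, e^(−t/τ₂) = 0.263297.
C₂ = 2.976·[1 − (30.4531·0.224229 − 34.1184·0.263297)/(-3.66531)] = 2.976·0.412105 = 1.22643 mg/L.

1.226 mg/L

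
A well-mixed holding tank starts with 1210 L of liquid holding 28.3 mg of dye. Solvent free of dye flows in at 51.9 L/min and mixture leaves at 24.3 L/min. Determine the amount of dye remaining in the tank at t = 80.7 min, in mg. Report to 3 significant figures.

11.3 mg

Total volume: dV/dt = Q_in − Q_out = 27.600 L/min, so V(t) = 1210 + 27.600 t and V(80.7) = 3437.3 L.
Species balance (pure solvent in): dm/dt = −Q_out · m/V(t).
Separate: dm/m = −Q_out dt/V(t) ⇒ ln(m/m₀) = −(Q_out/(Q_in−Q_out)) ln(V/V₀).
m = m₀ (V₀/V)^(Q_out/(Q_in−Q_out)) = 28.3 × (1210/3437.3)^(0.88043) = 11.287 mg.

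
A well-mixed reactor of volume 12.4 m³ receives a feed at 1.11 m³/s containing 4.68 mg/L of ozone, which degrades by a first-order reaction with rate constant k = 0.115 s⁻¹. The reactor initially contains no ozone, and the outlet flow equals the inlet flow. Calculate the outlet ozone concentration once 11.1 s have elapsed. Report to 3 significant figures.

Accumulation = in − out − consumed: V dC/dt = Q C_in − Q C − k V C.
This is linear with rate a = Q/V + k = 0.20452 s⁻¹.
C_ss = Q C_in/(Q + kV) = 2.0484 mg/L; C(t) = C_ss + (C₀ − C_ss) e^(−a t).
C(11.1) = 2.0484 + (-2.0484)·e^(−0.20452·11.1) = 2.0484 + (-2.0484)·0.10330 = 1.8368 mg/L.

1.84 mg/L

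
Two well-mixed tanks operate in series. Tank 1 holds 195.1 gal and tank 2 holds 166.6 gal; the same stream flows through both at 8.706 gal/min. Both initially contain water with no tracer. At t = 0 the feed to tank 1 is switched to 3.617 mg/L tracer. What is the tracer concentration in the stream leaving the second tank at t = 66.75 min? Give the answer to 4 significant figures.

Species balance on tank i: dCᵢ/dt = (Cᵢ₋₁ − Cᵢ)/τᵢ with τᵢ = Vᵢ/Q.
τ₁ = 195.1/8.706 = 22.4098 min; τ₂ = 166.6/8.706 = 19.1362 min.
Solving the cascade with C₁(0)=C₂(0)=0 gives C₂(t) = C_in[1 − (τ₁ e^(−t/τ₁) − τ₂ e^(−t/τ₂))/(τ₁ − τ₂)].
At t = 66.75: e^(−t/τ₁) = 0.0508638, e^(−t/τ₂) = 0.0305574.
C₂ = 3.617·[1 − (22.4098·0.0508638 − 19.1362·0.0305574)/(3.27360)] = 3.617·0.830433 = 3.00367 mg/L.

3.004 mg/L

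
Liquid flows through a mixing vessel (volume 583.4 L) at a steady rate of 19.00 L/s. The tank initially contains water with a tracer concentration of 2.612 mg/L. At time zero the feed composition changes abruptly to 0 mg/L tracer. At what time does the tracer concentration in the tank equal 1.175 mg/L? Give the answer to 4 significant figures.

Species balance on the tank: V dC/dt = Q(C_in − C), so τ = V/Q = 30.7053 s.
C(t) = C_in + (C₀ − C_in) e^(−t/τ). Set C = 1.175 and solve for t:
e^(−t/τ) = (C − C_in)/(C₀ − C_in) = (1.175 − 0)/(2.612 − 0) = 0.449847
t = −τ ln(…) = 30.7053 × 0.798848 = 24.5288 s.

24.53 s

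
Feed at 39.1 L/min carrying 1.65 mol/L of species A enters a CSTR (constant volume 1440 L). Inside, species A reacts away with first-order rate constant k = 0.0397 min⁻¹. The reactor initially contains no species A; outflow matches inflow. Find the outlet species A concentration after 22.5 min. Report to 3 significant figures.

0.521 mol/L

V dC/dt = Q(C_in − C) − k V C.
dC/dt = (Q/V) C_in − (Q/V + k) C; effective rate a = Q/V + k = 0.027153 + 0.0397 = 0.066853 min⁻¹.
C_ss = Q C_in/(Q + kV) = 0.67016 mol/L; C(t) = C_ss + (C₀ − C_ss) e^(−a t).
C(22.5) = 0.67016 + (-0.67016)·e^(−0.066853·22.5) = 0.67016 + (-0.67016)·0.22220 = 0.52125 mol/L.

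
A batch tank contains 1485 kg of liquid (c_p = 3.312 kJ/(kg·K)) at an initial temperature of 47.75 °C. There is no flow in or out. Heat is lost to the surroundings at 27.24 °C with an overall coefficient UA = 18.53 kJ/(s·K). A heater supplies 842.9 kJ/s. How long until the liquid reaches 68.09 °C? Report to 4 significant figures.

M c_p dT/dt = −UA(T − T_amb) + Q̇.
τ = M c_p/UA = 265.425 s; T_ss = T_amb + Q̇/UA = 27.24 + 842.9/18.53 = 72.7284 °C.
T(t) = T_ss + (T₀ − T_ss)e^(−t/τ); set T = 68.09:
t = −τ ln[(T − T_ss)/(T₀ − T_ss)] = −265.425 · ln(0.185696) = 446.880 s.

446.9 s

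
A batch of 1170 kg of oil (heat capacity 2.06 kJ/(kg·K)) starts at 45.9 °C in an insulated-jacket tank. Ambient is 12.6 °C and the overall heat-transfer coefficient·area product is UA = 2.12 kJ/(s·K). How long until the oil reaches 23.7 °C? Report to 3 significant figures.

1250 s

Energy balance: M c_p dT/dt = −UA(T − T_amb).
τ = M c_p/UA = 1136.9 s; T_ss = T_amb = 12.600 °C.
T(t) = T_ss + (T₀ − T_ss)e^(−t/τ); set T = 23.7:
t = −τ ln[(T − T_ss)/(T₀ − T_ss)] = −1136.9 · ln(0.33333) = 1249.0 s.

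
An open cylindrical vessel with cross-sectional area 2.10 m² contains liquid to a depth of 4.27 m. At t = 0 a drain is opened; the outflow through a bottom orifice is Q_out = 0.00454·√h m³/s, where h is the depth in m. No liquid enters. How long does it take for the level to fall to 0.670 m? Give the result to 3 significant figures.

1150 s

With no inflow, A dh/dt = −0.00454 √h.
This is separable: 2 d(√h)/dt = −0.00454/A, so √h = √h₀ − (0.00454/(2A)) t.
t = 2A(√h₀ − √h)/0.00454 = 2·2.10·(√4.27 − √0.670)/0.00454
  = 4.2000 × (2.0664 − 0.81854) / 0.00454 = 1154.4 s.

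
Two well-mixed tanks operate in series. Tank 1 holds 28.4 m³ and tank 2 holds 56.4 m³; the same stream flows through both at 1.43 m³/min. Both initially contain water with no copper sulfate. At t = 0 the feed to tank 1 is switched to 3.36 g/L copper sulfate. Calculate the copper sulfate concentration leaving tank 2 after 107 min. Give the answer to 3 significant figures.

Each tank obeys Vᵢ dCᵢ/dt = Q(Cᵢ₋₁ − Cᵢ), so τᵢ = Vᵢ/Q.
τ₁ = 28.4/1.43 = 19.860 min; τ₂ = 56.4/1.43 = 39.441 min.
Tank 1: C₁ = C_in(1 − e^(−t/τ₁)). Tank 2 (τ₁ ≠ τ₂): C₂ = C_in[1 − (τ₁ e^(−t/τ₁) − τ₂ e^(−t/τ₂))/(τ₁ − τ₂)].
At t = 107: e^(−t/τ₁) = 0.0045726, e^(−t/τ₂) = 0.066341.
C₂ = 3.36·[1 − (19.860·0.0045726 − 39.441·0.066341)/(-19.580)] = 3.36·0.87101 = 2.9266 g/L.

2.93 g/L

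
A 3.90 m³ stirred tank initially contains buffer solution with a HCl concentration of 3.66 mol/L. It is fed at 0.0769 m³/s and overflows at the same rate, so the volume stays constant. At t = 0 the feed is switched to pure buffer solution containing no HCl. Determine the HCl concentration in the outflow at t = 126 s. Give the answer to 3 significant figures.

0.305 mol/L

Transient balance on the dissolved component: V dC/dt = Q(C_in − C).
So dC/dt = (C_in − C)/τ with τ = V/Q = 3.90/0.0769 = 50.715 s.
Solution: C(t) = C_in + (C₀ − C_in) e^(−t/τ).
C(126) = 0 + (3.66 − 0)·e^(−126/50.715) = 0 + (3.6600)·0.083370 = 0.30514 mol/L.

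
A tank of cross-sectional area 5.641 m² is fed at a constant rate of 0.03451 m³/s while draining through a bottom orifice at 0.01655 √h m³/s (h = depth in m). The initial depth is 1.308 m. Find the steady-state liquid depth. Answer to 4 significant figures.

A dh/dt = Q_in − 0.01655 √h. Steady state requires inflow = outflow:
Q_in = 0.01655 √h_ss ⇒ √h_ss = 0.03451/0.01655 = 2.08520.
h_ss = 2.08520² = 4.34804 m. (Since h₀ = 1.308 m < h_ss, the level will rise toward this value.)

4.348 m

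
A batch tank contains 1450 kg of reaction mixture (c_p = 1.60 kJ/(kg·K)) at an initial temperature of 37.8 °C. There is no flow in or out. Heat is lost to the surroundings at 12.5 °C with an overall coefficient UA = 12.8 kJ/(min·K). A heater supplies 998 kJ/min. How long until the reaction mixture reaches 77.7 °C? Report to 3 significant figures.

M c_p dT/dt = −UA(T − T_amb) + Q̇.
τ = M c_p/UA = 181.25 min; T_ss = T_amb + Q̇/UA = 12.5 + 998/12.8 = 90.469 °C.
T(t) = T_ss + (T₀ − T_ss)e^(−t/τ); set T = 77.7:
t = −τ ln[(T − T_ss)/(T₀ − T_ss)] = −181.25 · ln(0.24244) = 256.84 min.

257 min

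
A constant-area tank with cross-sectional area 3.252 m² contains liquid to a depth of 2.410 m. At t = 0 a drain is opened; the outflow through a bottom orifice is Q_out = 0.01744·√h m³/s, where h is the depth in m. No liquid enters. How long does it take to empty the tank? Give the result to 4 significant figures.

With no inflow, A dh/dt = −0.01744 √h.
This is separable: 2 d(√h)/dt = −0.01744/A, so √h = √h₀ − (0.01744/(2A)) t.
Set h = 0: 2√h₀ = (0.01744/A) t_empty ⇒ t_empty = 2A√h₀/0.01744.
t_empty = 2·3.252·√2.410/0.01744 = 6.50400·1.55242/0.01744 = 578.952 s.

579.0 s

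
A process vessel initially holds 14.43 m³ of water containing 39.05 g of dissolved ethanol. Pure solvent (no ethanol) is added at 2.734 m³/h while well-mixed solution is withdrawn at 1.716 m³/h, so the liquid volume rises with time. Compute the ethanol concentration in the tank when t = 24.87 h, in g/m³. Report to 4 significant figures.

0.1781 g/m³

Total volume: dV/dt = Q_in − Q_out = 1.01800 m³/h, so V(t) = 14.43 + 1.01800 t and V(24.87) = 39.7477 m³.
No ethanol enters, so dm/dt = −Q_out · (m/V).
Separate: dm/m = −Q_out dt/V(t) ⇒ ln(m/m₀) = −(Q_out/(Q_in−Q_out)) ln(V/V₀).
m = m₀ (V₀/V)^(Q_out/(Q_in−Q_out)) = 39.05 × (14.43/39.7477)^(1.68566) = 7.07710 g.
C = m/V = 7.07710/39.7477 = 0.178051 g/m³.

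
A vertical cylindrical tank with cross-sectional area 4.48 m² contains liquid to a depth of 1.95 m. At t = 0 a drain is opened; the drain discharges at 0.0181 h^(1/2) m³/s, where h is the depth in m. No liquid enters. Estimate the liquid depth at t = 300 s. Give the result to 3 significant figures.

A dh/dt = −Q_out = −0.0181 √h.
∫ h^(−1/2) dh = −(0.0181/A) ∫ dt, giving 2√h = 2√h₀ − (0.0181/A) t.
√h = √1.95 − 0.0181·300/(2·4.48) = 1.3964 − 0.60603 = 0.79040.
h = 0.79040² = 0.62473 m.

0.625 m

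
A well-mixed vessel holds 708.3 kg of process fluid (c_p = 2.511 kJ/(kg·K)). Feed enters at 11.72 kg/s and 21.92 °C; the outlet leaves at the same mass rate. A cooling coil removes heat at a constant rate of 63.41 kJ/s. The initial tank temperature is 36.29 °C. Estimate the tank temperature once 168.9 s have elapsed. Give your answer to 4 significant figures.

Energy balance: M c_p dT/dt = ṁ c_p (T_in − T) − 63.41.
τ = M/ṁ = 60.4352 s; T_ss = T_in − Q̇/(ṁ c_p) = 21.92 − 63.41/(11.72·2.511) = 19.7653 °C.
Integrating: T(t) = T_ss + (T₀ − T_ss) e^(−t/τ).
T(168.9) = 19.7653 + (16.5247)·e^(−168.9/60.4352) = 19.7653 + (16.5247)·0.0611313 = 20.7755 °C.

20.78 °C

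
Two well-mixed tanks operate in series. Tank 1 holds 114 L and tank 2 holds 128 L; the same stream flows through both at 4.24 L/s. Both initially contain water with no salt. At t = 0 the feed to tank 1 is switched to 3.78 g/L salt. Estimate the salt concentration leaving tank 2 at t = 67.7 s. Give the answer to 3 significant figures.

Each tank obeys Vᵢ dCᵢ/dt = Q(Cᵢ₋₁ − Cᵢ), so τᵢ = Vᵢ/Q.
τ₁ = 114/4.24 = 26.887 s; τ₂ = 128/4.24 = 30.189 s.
Tank 1: C₁ = C_in(1 − e^(−t/τ₁)). Tank 2 (τ₁ ≠ τ₂): C₂ = C_in[1 − (τ₁ e^(−t/τ₁) − τ₂ e^(−t/τ₂))/(τ₁ − τ₂)].
At t = 67.7: e^(−t/τ₁) = 0.080624, e^(−t/τ₂) = 0.10619.
C₂ = 3.78·[1 − (26.887·0.080624 − 30.189·0.10619)/(-3.3019)] = 3.78·0.68566 = 2.5918 g/L.

2.59 g/L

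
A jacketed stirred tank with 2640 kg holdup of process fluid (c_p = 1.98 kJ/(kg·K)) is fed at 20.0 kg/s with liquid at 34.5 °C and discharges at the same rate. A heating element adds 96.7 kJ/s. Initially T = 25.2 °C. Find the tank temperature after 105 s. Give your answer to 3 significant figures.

31.6 °C

First-law balance (no shaft work): M c_p dT/dt = ṁ c_p (T_in − T) + 96.7.
Rearrange: dT/dt = (T_ss − T)/τ with τ = M/ṁ = 132.00 s and T_ss = T_in + Q̇/(ṁ c_p) = 36.942 °C.
This is linear first-order; T(t) = T_ss + (T₀ − T_ss) e^(−t/τ).
T(105) = 36.942 + (-11.742)·e^(−105/132.00) = 36.942 + (-11.742)·0.45138 = 31.642 °C.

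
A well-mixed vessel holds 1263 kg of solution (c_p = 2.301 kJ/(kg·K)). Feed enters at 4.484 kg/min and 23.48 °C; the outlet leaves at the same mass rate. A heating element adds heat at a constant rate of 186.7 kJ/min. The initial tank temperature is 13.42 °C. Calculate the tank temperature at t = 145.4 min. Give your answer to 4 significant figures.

24.77 °C

Energy balance: M c_p dT/dt = ṁ c_p (T_in − T) + 186.7.
τ = M/ṁ = 281.668 min; T_ss = T_in + Q̇/(ṁ c_p) = 23.48 + 186.7/(4.484·2.301) = 41.5751 °C.
T approaches T_ss exponentially: T(t) = T_ss + (T₀ − T_ss) e^(−t/τ).
T(145.4) = 41.5751 + (-28.1551)·e^(−145.4/281.668) = 41.5751 + (-28.1551)·0.596778 = 24.7728 °C.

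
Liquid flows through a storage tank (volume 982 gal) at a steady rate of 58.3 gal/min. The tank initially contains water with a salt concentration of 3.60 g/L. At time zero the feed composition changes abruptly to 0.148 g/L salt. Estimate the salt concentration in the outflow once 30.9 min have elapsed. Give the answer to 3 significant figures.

0.699 g/L

Accumulation = in − out for the solute gives V dC/dt = Q(C_in − C).
Time constant τ = V/Q = 982/58.3 = 16.844 min.
This is linear first-order; C(t) = C_in + (C₀ − C_in) e^(−t/τ).
C(30.9) = 0.148 + (3.60 − 0.148)·e^(−30.9/16.844) = 0.148 + (3.4520)·0.15969 = 0.69927 g/L.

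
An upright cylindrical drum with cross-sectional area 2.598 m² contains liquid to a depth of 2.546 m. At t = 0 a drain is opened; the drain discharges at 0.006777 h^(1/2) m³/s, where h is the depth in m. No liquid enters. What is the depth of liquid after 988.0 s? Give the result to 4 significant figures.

With no inflow, A dh/dt = −0.006777 √h.
∫ h^(−1/2) dh = −(0.006777/A) ∫ dt, giving 2√h = 2√h₀ − (0.006777/A) t.
√h = √2.546 − 0.006777·988.0/(2·2.598) = 1.59562 − 1.28862 = 0.306998.
h = 0.306998² = 0.0942476 m.

0.09425 m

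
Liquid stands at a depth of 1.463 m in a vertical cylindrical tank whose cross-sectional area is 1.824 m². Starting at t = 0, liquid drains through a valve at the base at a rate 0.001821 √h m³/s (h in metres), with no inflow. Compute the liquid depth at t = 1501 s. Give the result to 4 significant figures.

0.2119 m

With no inflow, A dh/dt = −0.001821 √h.
∫ h^(−1/2) dh = −(0.001821/A) ∫ dt, giving 2√h = 2√h₀ − (0.001821/A) t.
√h = √1.463 − 0.001821·1501/(2·1.824) = 1.20955 − 0.749266 = 0.460280.
h = 0.460280² = 0.211857 m.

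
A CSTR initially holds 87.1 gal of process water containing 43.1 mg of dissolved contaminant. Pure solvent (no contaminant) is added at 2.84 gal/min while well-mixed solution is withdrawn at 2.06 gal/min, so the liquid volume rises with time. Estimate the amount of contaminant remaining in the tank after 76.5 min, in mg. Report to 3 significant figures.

Let m(t) be the amount of contaminant. Volume: V(t) = V₀ + (Q_in − Q_out) t = 87.1 + 0.78000 t; V(76.5) = 146.77 gal.
Solute balance: dm/dt = 0 − Q_out C = −Q_out m/V(t).
dm/m = −Q_out dt/(V₀ + 0.78000 t); integrating gives ln(m/m₀) = −(Q_out/(Q_in−Q_out)) ln(V/V₀).
m = m₀ (V₀/V)^(Q_out/(Q_in−Q_out)) = 43.1 × (87.1/146.77)^(2.6410) = 10.864 mg.

10.9 mg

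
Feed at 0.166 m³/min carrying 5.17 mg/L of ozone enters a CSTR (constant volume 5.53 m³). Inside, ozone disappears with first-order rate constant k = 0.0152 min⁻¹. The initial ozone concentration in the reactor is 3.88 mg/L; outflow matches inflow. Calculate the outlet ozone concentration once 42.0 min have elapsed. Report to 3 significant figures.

3.50 mg/L

V dC/dt = Q(C_in − C) − k V C.
This is linear with rate a = Q/V + k = 0.045218 min⁻¹.
C_ss = Q C_in/(Q + kV) = 3.4321 mg/L; C(t) = C_ss + (C₀ − C_ss) e^(−a t).
C(42.0) = 3.4321 + (0.44789)·e^(−0.045218·42.0) = 3.4321 + (0.44789)·0.14969 = 3.4992 mg/L.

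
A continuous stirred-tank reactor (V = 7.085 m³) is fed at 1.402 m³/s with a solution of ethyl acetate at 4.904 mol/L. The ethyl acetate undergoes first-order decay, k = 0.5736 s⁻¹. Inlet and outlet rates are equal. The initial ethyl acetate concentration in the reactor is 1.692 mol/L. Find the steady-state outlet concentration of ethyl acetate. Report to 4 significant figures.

1.258 mol/L

Species balance: V dC/dt = Q C_in − Q C − k V C.
Steady state (dC/dt = 0): C_ss = Q C_in/(Q + kV) = C_in/(1 + kV/Q).
C_ss = 1.402·4.904/(1.402 + 0.5736·7.085) = 6.87541/5.46596 = 1.25786 mol/L.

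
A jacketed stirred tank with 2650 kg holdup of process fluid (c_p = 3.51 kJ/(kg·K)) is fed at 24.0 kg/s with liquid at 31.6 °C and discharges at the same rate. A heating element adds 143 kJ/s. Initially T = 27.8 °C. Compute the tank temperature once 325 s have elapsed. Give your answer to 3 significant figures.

M c_p dT/dt = ṁ c_p (T_in − T) + Q̇.
τ = M/ṁ = 110.42 s; T_ss = T_in + Q̇/(ṁ c_p) = 31.6 + 143/(24.0·3.51) = 33.298 °C.
Integrating: T(t) = T_ss + (T₀ − T_ss) e^(−t/τ).
T(325) = 33.298 + (-5.4975)·e^(−325/110.42) = 33.298 + (-5.4975)·0.052686 = 33.008 °C.

33.0 °C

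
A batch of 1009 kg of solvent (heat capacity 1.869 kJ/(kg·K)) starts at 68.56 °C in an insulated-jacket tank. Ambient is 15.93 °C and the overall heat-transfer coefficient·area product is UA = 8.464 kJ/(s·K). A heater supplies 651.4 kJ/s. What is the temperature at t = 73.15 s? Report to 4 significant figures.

75.37 °C

M c_p dT/dt = −UA(T − T_amb) + Q̇.
dT/dt = (T_ss − T)/τ with T_ss = T_amb + Q̇/UA = 15.93 + 651.4/8.464 = 92.8912 °C, τ = M c_p/UA = 1009·1.869/8.464 = 222.805 s.
T approaches T_ss exponentially: T(t) = T_ss + (T₀ − T_ss) e^(−t/τ).
T(73.15) = 92.8912 + (-24.3312)·0.720137 = 75.3694 °C.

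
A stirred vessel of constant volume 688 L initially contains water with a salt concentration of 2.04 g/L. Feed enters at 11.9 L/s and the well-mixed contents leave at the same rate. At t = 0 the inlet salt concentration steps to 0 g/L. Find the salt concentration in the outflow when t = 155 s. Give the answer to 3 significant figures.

0.140 g/L

Mass balance on the solute (V constant): V dC/dt = Q(C_in − C).
Time constant τ = V/Q = 688/11.9 = 57.815 s.
Solution: C(t) = C_in + (C₀ − C_in) e^(−t/τ).
C(155) = 0 + (2.04 − 0)·e^(−155/57.815) = 0 + (2.0400)·0.068497 = 0.13973 g/L.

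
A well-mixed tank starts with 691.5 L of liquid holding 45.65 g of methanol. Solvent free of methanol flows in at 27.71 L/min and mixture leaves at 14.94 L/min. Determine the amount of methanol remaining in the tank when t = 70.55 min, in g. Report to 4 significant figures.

Total volume: dV/dt = Q_in − Q_out = 12.7700 L/min, so V(t) = 691.5 + 12.7700 t and V(70.55) = 1592.42 L.
Species balance (pure solvent in): dm/dt = −Q_out · m/V(t).
Separate: dm/m = −Q_out dt/V(t) ⇒ ln(m/m₀) = −(Q_out/(Q_in−Q_out)) ln(V/V₀).
m = m₀ (V₀/V)^(Q_out/(Q_in−Q_out)) = 45.65 × (691.5/1592.42)^(1.16993) = 17.2034 g.

17.20 g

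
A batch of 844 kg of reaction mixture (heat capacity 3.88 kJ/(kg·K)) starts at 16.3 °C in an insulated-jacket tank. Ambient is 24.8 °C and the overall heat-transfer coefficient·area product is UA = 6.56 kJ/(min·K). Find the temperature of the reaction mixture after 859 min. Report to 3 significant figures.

M c_p dT/dt = −UA(T − T_amb).
dT/dt = (T_ss − T)/τ with T_ss = T_amb = 24.800 °C, τ = M c_p/UA = 844·3.88/6.56 = 499.20 min.
T approaches T_ss exponentially: T(t) = T_ss + (T₀ − T_ss) e^(−t/τ).
T(859) = 24.800 + (-8.5000)·0.17893 = 23.279 °C.

23.3 °C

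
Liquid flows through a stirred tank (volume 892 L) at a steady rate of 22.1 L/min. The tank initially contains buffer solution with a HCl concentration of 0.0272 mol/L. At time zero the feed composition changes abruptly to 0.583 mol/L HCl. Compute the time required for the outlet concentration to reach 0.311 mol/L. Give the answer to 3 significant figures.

28.8 min

Species balance: V dC/dt = Q(C_in − C) ⇒ τ = V/Q = 40.362 min.
C(t) = C_in + (C₀ − C_in) e^(−t/τ). Set C = 0.311 and solve for t:
e^(−t/τ) = (C − C_in)/(C₀ − C_in) = (0.311 − 0.583)/(0.0272 − 0.583) = 0.48938
t = −τ ln(…) = 40.362 × 0.71461 = 28.843 min.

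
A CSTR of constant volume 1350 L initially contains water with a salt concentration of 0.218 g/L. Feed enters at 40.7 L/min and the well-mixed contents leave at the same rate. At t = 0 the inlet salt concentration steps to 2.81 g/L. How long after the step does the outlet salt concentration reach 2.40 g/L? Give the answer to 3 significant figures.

Species balance: V dC/dt = Q(C_in − C) ⇒ τ = V/Q = 33.170 min.
C(t) = C_in + (C₀ − C_in) e^(−t/τ). Set C = 2.40 and solve for t:
e^(−t/τ) = (C − C_in)/(C₀ − C_in) = (2.40 − 2.81)/(0.218 − 2.81) = 0.15818
t = −τ ln(…) = 33.170 × 1.8440 = 61.166 min.

61.2 min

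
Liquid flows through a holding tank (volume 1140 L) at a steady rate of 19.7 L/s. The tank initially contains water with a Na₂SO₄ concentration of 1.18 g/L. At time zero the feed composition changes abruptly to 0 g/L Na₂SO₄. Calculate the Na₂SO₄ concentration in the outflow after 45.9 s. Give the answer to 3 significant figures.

0.534 g/L

Mass balance on the solute (V constant): V dC/dt = Q(C_in − C).
Time constant τ = V/Q = 1140/19.7 = 57.868 s.
Integrating: C(t) = C_in + (C₀ − C_in) e^(−t/τ).
C(45.9) = 0 + (1.18 − 0)·e^(−45.9/57.868) = 0 + (1.1800)·0.45240 = 0.53383 g/L.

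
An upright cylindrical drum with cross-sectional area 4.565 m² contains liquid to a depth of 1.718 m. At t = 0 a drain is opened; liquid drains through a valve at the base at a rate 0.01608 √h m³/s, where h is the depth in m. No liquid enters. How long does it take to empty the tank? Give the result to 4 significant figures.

744.2 s

Unsteady balance on liquid volume: A dh/dt = −0.01608 √h.
This is separable: 2 d(√h)/dt = −0.01608/A, so √h = √h₀ − (0.01608/(2A)) t.
Set h = 0: 2√h₀ = (0.01608/A) t_empty ⇒ t_empty = 2A√h₀/0.01608.
t_empty = 2·4.565·√1.718/0.01608 = 9.13000·1.31072/0.01608 = 744.211 s.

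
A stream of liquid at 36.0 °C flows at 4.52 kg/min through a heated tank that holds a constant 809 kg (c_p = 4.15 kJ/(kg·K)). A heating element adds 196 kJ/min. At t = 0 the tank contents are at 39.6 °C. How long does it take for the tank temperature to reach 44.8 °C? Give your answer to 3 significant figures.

First-law balance (no shaft work): M c_p dT/dt = ṁ c_p (T_in − T) + 196.
τ = M/ṁ = 178.98 min; T_ss = T_in + Q̇/(ṁ c_p) = 46.449 °C.
T(t) = T_ss + (T₀ − T_ss) e^(−t/τ). Set T = 44.8:
e^(−t/τ) = (44.8 − 46.449)/(39.6 − 46.449) = 0.24075
t = −178.98 · ln(0.24075) = 254.87 min.

255 min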